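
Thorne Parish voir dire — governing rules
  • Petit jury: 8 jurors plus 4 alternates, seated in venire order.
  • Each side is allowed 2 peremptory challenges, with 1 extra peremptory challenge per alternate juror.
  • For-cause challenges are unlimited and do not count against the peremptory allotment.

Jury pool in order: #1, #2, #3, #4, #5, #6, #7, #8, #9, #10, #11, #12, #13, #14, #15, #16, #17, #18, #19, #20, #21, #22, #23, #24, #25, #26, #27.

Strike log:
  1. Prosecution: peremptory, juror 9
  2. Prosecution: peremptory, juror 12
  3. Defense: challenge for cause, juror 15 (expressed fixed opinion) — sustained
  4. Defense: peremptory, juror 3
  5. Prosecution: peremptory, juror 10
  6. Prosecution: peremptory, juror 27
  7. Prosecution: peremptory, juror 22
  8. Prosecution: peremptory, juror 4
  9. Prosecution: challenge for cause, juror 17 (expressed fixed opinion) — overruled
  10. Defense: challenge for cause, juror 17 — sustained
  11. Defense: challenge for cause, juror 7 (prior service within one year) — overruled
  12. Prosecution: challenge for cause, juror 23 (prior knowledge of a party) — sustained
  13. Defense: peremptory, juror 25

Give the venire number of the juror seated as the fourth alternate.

19

Removed: #3, #4, #9, #10, #12, #15, #17, #22, #23, #25, #27. (#7 stays — for-cause denied.)
Seating in order: seats 1–8 → #1, #2, #5, #6, #7, #8, #11, #13; alternates → #14, #16, #18, #19.
So alternate 4 is #19.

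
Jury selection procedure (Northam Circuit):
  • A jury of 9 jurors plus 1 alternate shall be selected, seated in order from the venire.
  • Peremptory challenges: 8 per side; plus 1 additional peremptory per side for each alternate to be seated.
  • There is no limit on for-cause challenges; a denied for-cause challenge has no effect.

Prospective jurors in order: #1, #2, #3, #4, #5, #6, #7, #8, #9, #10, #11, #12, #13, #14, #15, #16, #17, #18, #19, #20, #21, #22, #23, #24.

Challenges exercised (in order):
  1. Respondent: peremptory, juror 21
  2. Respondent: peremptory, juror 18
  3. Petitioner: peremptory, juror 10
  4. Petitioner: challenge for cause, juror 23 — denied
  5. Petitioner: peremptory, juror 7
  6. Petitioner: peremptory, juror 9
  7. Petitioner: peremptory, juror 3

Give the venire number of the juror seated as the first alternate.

14

Removed: #3, #7, #9, #10, #18, #21. (#23 stays — for-cause denied.)
Filling seats in venire order through position 10: #1, #2, #4, #5, #6, #8, #11, #12, #13, #14.
So alternate 1 is #14.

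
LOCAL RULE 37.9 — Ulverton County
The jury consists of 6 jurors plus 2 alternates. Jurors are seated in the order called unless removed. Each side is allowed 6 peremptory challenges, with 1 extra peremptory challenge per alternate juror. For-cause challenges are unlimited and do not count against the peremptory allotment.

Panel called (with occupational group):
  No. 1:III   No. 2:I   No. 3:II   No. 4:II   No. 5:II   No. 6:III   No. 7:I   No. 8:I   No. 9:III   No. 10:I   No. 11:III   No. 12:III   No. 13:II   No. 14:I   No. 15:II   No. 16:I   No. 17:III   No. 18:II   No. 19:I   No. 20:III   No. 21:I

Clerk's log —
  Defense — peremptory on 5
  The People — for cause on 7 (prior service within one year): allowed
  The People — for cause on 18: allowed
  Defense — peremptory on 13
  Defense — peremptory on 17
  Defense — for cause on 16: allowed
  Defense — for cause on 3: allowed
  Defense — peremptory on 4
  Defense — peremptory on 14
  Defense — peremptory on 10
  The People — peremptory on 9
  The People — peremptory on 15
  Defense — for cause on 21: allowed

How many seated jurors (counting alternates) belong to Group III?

5

Removed: #3, #4, #5, #7, #9, #10, #13, #14, #15, #16, #17, #18, #21.
Seated (8 incl. alternates): #1, #2, #6, #8, #11, #12, #19, #20.
Of those, in Group III: #1, #6, #11, #12, #20 → 5.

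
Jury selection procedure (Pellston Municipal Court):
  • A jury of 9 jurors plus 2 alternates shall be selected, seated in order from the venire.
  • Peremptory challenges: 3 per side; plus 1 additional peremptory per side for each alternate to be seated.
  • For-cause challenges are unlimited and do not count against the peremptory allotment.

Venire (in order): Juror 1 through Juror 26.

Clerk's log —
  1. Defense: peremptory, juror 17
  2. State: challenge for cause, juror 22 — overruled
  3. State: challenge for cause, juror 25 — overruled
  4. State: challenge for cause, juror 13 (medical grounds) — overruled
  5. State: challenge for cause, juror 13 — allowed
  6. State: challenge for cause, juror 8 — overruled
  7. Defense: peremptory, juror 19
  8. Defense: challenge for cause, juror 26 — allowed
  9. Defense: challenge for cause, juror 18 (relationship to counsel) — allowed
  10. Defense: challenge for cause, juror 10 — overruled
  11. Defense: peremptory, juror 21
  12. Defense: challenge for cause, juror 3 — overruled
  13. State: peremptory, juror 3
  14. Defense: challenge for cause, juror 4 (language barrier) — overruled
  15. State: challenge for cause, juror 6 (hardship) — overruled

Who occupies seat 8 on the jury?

9

Removed: #3, #13, #17, #18, #19, #21, #26. (#4, #6, #8, #10, #22, #25 stay — for-cause denied.)
Filling seats in venire order through position 8: #1, #2, #4, #5, #6, #7, #8, #9.
So seat 8 is #9.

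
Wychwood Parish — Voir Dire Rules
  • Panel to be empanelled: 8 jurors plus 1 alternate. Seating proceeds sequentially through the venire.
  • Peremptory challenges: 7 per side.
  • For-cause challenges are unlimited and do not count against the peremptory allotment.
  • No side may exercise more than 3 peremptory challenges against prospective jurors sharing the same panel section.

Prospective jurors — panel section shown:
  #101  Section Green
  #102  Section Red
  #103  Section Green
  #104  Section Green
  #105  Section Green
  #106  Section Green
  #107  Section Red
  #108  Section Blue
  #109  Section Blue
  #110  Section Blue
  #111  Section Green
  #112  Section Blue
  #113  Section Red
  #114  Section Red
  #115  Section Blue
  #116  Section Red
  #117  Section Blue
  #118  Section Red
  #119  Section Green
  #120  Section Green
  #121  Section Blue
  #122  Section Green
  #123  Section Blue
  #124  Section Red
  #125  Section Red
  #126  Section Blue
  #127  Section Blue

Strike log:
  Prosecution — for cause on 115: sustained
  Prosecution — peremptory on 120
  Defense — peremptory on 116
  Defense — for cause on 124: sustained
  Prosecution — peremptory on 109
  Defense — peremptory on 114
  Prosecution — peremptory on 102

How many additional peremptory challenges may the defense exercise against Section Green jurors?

Defense peremptories so far: #116, #114 — 2 of 7 used, 5 left overall.
Against Section Green: none yet — per-section cap 3 leaves 3.
Binding limit: min(5, 3) = 3.

3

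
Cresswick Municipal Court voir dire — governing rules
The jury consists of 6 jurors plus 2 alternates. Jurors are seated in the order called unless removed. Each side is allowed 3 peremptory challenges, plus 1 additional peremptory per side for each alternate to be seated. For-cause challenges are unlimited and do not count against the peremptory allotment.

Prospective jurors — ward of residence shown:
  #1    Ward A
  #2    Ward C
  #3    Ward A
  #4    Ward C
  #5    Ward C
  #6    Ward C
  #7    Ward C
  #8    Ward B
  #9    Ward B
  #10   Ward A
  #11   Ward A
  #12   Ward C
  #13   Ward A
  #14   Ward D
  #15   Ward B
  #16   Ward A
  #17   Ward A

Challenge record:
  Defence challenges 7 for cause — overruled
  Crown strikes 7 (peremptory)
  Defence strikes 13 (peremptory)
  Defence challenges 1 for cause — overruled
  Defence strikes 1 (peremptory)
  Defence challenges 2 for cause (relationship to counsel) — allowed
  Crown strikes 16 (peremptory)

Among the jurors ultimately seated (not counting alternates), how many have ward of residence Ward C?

3

Removed: #1, #2, #7, #13, #16.
Seated jurors 1–6: #3, #4, #5, #6, #8, #9 (alternates #10, #11 not counted).
Of those, in Ward C: #4, #5, #6 → 3.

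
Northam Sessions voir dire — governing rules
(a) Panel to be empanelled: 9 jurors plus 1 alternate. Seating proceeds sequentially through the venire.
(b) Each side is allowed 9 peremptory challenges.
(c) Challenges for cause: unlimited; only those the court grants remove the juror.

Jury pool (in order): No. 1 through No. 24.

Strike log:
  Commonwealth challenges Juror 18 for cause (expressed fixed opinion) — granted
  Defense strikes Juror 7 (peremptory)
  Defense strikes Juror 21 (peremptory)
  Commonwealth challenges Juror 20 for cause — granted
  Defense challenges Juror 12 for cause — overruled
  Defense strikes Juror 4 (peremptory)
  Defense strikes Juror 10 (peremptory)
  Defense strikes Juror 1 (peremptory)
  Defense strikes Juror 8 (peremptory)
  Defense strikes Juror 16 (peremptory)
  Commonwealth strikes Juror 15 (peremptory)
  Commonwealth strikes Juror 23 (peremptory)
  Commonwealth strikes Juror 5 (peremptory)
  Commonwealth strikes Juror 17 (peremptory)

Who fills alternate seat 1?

22

Removed: #1, #4, #5, #7, #8, #10, #15, #16, #17, #18, #20, #21, #23. (#12 stays — for-cause denied.)
Seating in order: seats 1–9 → #2, #3, #6, #9, #11, #12, #13, #14, #19; alternates → #22.
So alternate 1 is #22.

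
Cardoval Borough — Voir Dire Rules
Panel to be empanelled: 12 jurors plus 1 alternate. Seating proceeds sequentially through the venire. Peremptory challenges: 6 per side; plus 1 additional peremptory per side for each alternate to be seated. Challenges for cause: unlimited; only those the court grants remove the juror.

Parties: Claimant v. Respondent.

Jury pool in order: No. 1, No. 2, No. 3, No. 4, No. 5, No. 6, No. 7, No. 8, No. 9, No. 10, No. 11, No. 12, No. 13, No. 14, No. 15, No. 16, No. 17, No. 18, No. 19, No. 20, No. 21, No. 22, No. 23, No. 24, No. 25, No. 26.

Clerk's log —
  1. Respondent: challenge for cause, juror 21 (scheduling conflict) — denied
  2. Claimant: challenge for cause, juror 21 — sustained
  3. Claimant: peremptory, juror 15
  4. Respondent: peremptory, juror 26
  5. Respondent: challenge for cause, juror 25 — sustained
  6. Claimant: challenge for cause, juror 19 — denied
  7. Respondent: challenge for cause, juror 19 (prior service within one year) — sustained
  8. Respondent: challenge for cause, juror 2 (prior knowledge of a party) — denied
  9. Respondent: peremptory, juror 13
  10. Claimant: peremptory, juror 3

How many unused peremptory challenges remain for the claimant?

Claimant allotment: 6 base + 1 × 1 alternate = 7.
Claimant peremptories used: #15, #3 — 2 (for-cause on #21, #19 don't count).
Remaining: 7 − 2 = 5.

5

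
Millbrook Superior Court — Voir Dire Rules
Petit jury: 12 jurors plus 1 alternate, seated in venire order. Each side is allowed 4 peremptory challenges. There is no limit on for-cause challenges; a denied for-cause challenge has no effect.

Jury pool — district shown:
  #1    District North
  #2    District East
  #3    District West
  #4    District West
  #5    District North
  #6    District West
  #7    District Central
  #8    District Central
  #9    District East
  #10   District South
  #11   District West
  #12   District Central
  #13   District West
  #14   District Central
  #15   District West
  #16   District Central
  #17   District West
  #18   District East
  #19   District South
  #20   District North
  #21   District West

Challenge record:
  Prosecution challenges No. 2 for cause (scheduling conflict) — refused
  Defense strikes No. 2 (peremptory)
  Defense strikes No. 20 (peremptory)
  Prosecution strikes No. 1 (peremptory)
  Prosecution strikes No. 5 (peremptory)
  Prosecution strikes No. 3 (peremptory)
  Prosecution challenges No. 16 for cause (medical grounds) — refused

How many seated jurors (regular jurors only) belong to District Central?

5

Removed: #1, #2, #3, #5, #20.
Seated jurors 1–12: #4, #6, #7, #8, #9, #10, #11, #12, #13, #14, #15, #16 (alternates #17 not counted).
Of those, in District Central: #7, #8, #12, #14, #16 → 5.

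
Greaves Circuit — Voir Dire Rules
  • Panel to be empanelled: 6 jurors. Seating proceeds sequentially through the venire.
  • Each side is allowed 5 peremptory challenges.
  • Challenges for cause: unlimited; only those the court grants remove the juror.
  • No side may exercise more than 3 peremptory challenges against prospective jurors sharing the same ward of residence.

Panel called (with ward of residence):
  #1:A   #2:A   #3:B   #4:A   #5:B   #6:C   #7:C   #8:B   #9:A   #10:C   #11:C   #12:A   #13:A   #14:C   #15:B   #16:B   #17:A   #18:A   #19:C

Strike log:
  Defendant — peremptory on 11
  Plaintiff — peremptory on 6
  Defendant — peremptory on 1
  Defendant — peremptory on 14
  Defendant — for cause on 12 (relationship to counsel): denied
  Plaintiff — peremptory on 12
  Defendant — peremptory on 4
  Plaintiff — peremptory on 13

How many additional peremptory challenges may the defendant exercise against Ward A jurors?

Defendant peremptories so far: #11, #1, #14, #4 — 4 of 5 used, 1 left overall.
Against Ward A: #1, #4 — 2 used; per-ward cap 3 leaves 1.
Binding limit: min(1, 1) = 1.

1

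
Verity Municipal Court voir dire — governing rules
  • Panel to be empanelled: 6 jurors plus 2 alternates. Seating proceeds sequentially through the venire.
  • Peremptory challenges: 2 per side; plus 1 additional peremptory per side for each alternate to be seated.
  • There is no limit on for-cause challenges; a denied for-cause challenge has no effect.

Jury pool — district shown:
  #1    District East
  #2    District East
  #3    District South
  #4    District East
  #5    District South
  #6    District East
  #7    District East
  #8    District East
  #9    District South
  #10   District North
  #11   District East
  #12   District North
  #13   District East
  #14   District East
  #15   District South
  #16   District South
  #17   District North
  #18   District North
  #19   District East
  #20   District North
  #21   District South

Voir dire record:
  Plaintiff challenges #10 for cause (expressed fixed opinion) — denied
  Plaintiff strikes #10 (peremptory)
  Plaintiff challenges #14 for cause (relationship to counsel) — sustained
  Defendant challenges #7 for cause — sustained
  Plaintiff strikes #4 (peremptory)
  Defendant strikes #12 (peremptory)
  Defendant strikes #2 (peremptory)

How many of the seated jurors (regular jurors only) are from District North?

Removed: #2, #4, #7, #10, #12, #14.
Seated jurors 1–6: #1, #3, #5, #6, #8, #9 (alternates #11, #13 not counted).
None of those are in District North → 0.

0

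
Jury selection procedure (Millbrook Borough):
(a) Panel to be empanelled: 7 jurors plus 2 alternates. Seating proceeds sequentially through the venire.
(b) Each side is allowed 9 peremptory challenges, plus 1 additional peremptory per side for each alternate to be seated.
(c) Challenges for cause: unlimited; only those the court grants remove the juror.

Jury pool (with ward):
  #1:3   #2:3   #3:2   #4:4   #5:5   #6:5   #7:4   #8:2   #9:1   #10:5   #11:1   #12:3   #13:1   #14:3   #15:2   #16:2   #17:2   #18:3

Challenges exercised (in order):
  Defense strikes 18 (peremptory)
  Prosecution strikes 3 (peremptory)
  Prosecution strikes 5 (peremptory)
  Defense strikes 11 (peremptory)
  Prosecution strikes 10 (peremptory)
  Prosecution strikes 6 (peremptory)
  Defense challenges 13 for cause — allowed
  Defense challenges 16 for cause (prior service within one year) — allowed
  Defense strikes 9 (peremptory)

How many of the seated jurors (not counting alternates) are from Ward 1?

0

Removed: #3, #5, #6, #9, #10, #11, #13, #16, #18.
Seated jurors 1–7: #1, #2, #4, #7, #8, #12, #14 (alternates #15, #17 not counted).
None of those are in Ward 1 → 0.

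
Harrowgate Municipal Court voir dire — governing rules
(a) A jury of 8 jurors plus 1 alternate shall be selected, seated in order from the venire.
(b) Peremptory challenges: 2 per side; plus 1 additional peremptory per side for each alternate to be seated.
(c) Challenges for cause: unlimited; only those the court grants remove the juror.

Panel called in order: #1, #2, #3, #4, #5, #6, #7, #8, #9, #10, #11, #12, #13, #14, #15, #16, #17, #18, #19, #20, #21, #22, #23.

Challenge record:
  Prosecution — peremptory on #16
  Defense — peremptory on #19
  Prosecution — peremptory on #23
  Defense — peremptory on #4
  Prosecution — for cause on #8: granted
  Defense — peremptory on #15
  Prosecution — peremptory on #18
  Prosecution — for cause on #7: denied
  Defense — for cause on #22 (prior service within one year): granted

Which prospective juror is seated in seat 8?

10

Removed: #4, #8, #15, #16, #18, #19, #22, #23. (#7 stays — for-cause denied.)
Seating in order: seats 1–8 → #1, #2, #3, #5, #6, #7, #9, #10; alternates → #11.
So seat 8 is #10.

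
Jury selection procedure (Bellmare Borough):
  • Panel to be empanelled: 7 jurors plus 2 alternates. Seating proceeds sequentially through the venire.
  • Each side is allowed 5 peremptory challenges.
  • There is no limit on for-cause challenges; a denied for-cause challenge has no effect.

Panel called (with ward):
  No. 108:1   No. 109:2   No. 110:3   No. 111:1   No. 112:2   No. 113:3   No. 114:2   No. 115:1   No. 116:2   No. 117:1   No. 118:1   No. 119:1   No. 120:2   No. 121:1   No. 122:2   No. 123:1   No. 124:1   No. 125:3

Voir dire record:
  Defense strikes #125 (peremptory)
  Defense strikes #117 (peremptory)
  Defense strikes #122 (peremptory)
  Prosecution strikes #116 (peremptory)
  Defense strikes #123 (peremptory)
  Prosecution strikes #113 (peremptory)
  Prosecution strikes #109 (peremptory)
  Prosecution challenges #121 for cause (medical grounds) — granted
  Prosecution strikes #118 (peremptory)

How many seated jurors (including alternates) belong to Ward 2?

3

Removed: #109, #113, #116, #117, #118, #121, #122, #123, #125.
Seated (9 incl. alternates): #108, #110, #111, #112, #114, #115, #119, #120, #124.
Of those, in Ward 2: #112, #114, #120 → 3.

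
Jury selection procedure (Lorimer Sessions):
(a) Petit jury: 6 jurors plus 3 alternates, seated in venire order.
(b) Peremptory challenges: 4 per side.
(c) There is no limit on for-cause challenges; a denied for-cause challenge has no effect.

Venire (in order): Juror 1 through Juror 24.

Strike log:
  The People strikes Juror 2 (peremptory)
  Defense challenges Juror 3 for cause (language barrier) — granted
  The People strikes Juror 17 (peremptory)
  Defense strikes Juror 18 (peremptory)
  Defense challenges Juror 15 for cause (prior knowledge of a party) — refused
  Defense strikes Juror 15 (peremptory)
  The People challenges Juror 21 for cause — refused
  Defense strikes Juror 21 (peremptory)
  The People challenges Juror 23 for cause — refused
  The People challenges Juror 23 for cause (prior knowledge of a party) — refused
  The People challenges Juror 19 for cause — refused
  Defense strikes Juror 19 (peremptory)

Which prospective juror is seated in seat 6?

Removed: #2, #3, #15, #17, #18, #19, #21. (#23 stays — for-cause denied.)
Filling seats in venire order through position 6: #1, #4, #5, #6, #7, #8.
So seat 6 is #8.

8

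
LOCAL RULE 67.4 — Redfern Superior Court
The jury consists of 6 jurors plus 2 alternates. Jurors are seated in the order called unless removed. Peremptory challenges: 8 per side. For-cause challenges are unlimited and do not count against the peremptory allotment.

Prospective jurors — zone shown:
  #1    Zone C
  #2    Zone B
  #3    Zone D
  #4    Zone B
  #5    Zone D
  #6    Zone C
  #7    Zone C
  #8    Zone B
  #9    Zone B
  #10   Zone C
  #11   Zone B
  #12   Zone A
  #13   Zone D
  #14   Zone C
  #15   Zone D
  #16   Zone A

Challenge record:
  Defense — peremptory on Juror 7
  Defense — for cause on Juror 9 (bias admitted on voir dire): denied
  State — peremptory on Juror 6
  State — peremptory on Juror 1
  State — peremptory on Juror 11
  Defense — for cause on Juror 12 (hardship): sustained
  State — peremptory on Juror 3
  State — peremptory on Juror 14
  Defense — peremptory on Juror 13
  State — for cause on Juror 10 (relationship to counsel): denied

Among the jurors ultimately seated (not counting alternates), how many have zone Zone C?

Removed: #1, #3, #6, #7, #11, #12, #13, #14.
Seated jurors 1–6: #2, #4, #5, #8, #9, #10 (alternates #15, #16 not counted).
Of those, in Zone C: #10 → 1.

1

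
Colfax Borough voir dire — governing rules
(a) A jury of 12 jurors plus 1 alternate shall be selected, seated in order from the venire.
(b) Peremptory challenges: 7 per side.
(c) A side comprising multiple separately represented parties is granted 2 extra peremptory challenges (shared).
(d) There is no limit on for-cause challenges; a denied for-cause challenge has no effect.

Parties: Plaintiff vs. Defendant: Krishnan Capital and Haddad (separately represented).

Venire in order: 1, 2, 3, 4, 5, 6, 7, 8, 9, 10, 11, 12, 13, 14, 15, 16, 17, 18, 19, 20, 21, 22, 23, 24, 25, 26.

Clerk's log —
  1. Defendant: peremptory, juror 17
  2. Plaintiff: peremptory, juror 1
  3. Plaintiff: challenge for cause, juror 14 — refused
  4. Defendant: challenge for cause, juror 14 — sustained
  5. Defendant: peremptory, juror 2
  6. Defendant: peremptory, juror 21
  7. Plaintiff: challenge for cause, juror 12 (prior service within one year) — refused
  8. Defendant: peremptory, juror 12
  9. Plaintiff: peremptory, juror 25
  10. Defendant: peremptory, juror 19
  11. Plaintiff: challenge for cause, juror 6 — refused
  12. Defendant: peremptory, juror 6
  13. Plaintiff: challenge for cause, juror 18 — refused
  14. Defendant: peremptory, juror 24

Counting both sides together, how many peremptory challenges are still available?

Plaintiff allotment: 7. Defendant allotment: 7 base + 2 multi-party = 9.
Plaintiff peremptories used: #1, #25 — 2 (for-cause on #14, #12, #6, #18 don't count).
Defendant peremptories used: #17, #2, #21, #12, #19, #6, #24 — 7 (the for-cause on #14 doesn't count).
Remaining: (7 − 2) + (9 − 7) = 7.

7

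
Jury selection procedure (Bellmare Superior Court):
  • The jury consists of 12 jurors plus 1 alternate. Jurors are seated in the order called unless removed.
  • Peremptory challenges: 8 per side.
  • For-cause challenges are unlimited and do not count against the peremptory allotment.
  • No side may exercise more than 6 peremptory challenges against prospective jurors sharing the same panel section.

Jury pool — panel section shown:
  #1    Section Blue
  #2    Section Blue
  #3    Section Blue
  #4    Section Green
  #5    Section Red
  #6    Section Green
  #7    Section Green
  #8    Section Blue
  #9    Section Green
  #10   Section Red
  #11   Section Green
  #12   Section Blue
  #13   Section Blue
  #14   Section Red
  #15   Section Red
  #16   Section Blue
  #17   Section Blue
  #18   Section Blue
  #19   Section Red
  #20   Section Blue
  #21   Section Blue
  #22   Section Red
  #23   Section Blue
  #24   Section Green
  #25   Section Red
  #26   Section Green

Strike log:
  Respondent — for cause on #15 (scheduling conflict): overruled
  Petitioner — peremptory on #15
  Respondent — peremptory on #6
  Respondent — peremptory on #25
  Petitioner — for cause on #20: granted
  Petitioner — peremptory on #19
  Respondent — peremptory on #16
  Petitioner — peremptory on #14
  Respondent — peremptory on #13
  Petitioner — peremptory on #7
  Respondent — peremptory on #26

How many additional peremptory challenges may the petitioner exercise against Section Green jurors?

4

Petitioner peremptories so far: #15, #19, #14, #7 — 4 of 8 used, 4 left overall.
Against Section Green: #7 — 1 used; per-section cap 6 leaves 5.
Binding limit: min(4, 5) = 4.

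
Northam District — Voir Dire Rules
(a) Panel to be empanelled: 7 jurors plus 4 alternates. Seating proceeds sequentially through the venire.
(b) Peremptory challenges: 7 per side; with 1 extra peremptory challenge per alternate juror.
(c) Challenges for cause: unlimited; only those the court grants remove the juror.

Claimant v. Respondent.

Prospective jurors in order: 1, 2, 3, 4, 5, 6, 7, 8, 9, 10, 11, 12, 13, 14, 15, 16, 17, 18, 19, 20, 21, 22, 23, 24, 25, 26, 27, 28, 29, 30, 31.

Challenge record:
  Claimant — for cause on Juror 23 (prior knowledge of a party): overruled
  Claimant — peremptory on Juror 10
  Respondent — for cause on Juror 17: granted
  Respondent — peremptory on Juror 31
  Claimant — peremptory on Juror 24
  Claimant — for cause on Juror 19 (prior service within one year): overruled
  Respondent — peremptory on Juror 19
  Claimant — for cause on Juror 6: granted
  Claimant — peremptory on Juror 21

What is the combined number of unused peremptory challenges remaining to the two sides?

Claimant allotment: 7 base + 1 × 4 alternates = 11. Respondent allotment: 7 base + 1 × 4 alternates = 11.
Claimant peremptories used: #10, #24, #21 — 3 (for-cause on #23, #19, #6 don't count).
Respondent peremptories used: #31, #19 — 2 (the for-cause on #17 doesn't count).
Remaining: (11 − 3) + (11 − 2) = 17.

17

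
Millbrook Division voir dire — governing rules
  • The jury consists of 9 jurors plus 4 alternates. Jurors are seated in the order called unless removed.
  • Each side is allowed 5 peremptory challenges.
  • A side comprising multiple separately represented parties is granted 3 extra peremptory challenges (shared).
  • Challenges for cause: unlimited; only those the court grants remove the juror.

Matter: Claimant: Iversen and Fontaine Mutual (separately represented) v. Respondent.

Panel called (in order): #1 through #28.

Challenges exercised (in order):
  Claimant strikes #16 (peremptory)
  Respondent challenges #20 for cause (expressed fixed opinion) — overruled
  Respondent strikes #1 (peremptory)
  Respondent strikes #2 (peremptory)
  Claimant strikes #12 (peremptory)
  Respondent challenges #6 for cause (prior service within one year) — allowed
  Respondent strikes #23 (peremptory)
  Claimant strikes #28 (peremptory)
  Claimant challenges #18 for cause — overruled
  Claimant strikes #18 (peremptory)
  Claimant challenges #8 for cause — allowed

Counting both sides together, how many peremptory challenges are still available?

6

Claimant allotment: 5 base + 3 multi-party = 8. Respondent allotment: 5.
Claimant peremptories used: #16, #12, #28, #18 — 4 (for-cause on #18, #8 don't count).
Respondent peremptories used: #1, #2, #23 — 3 (for-cause on #20, #6 don't count).
Remaining: (8 − 4) + (5 − 3) = 6.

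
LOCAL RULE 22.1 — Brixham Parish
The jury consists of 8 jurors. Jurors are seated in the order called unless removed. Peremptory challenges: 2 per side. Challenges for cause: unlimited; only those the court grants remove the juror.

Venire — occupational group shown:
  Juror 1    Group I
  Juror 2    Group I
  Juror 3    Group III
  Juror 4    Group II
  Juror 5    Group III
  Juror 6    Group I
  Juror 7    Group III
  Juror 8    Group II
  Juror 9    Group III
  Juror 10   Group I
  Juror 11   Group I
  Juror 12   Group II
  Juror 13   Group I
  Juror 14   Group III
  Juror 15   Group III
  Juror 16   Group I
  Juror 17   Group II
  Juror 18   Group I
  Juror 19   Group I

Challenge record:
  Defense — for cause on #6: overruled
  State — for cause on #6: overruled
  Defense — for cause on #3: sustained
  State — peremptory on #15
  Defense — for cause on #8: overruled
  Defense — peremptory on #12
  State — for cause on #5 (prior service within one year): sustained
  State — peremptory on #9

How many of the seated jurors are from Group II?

Removed: #3, #5, #9, #12, #15.
Seated jurors 1–8: #1, #2, #4, #6, #7, #8, #10, #11.
Of those, in Group II: #4, #8 → 2.

2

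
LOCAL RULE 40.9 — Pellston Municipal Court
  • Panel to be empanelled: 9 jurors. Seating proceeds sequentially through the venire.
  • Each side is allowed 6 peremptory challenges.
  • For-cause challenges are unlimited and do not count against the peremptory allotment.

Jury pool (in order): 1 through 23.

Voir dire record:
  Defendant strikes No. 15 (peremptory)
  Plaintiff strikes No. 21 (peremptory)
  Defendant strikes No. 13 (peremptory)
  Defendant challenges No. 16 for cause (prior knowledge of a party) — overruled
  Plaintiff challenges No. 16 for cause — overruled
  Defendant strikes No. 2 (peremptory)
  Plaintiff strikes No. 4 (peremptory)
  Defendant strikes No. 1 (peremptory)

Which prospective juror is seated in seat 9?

Removed: #1, #2, #4, #13, #15, #21. (#16 stays — for-cause denied.)
Filling seats in venire order through position 9: #3, #5, #6, #7, #8, #9, #10, #11, #12.
So seat 9 is #12.

12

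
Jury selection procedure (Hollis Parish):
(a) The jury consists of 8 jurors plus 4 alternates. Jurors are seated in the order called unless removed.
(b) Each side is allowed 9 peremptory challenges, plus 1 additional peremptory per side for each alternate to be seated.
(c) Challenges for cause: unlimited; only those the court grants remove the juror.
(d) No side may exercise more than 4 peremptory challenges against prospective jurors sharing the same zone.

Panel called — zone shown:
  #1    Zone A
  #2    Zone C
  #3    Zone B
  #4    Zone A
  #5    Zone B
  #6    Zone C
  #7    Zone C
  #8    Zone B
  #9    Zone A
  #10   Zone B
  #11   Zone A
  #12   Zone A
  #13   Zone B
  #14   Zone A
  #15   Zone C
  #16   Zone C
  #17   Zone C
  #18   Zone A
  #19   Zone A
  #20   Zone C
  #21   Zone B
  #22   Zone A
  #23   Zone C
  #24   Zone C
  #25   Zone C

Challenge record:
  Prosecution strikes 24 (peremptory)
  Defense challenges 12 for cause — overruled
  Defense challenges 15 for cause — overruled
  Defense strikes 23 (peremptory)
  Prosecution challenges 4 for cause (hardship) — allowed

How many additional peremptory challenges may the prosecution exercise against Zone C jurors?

3

Prosecution peremptories so far: #24 — 1 of 13 used, 12 left overall.
Against Zone C: #24 — 1 used; per-zone cap 4 leaves 3.
Binding limit: min(12, 3) = 3.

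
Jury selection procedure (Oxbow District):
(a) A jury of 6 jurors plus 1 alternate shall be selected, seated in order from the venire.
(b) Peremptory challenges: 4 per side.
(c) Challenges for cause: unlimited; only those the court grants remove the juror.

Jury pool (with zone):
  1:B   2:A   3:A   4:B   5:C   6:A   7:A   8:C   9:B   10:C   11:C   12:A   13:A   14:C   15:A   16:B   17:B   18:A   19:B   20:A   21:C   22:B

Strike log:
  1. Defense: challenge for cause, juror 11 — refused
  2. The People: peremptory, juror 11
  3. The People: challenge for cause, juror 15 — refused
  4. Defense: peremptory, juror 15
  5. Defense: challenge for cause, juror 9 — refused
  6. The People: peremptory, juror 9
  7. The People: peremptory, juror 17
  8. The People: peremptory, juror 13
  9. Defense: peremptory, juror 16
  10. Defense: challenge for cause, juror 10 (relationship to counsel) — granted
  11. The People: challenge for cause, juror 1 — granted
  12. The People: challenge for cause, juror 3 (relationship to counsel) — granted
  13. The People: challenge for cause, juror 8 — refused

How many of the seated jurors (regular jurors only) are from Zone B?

1

Removed: #1, #3, #9, #10, #11, #13, #15, #16, #17.
Seated jurors 1–6: #2, #4, #5, #6, #7, #8 (alternates #12 not counted).
Of those, in Zone B: #4 → 1.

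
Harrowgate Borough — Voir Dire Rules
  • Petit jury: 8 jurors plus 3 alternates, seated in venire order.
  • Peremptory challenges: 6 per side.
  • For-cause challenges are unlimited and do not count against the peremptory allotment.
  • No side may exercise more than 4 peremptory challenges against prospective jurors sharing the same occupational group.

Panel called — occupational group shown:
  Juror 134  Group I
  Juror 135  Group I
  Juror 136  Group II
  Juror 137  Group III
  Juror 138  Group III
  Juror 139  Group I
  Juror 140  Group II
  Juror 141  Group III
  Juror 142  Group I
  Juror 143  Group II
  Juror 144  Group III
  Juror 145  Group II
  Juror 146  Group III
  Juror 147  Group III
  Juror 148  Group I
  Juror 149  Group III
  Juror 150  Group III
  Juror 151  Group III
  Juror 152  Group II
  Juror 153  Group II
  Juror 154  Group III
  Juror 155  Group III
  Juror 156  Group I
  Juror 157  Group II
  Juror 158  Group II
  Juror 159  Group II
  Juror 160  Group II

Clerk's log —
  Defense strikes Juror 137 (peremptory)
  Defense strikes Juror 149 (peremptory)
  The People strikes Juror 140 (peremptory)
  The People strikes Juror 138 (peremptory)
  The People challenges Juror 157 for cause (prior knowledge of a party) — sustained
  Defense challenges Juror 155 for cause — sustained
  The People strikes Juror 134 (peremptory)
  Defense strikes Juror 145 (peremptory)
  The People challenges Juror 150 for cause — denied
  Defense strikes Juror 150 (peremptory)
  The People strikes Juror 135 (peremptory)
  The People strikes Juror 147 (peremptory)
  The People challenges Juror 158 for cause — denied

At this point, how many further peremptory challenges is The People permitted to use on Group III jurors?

1

The People peremptories so far: #140, #138, #134, #135, #147 — 5 of 6 used, 1 left overall.
Against Group III: #138, #147 — 2 used; per-group cap 4 leaves 2.
Binding limit: min(1, 2) = 1.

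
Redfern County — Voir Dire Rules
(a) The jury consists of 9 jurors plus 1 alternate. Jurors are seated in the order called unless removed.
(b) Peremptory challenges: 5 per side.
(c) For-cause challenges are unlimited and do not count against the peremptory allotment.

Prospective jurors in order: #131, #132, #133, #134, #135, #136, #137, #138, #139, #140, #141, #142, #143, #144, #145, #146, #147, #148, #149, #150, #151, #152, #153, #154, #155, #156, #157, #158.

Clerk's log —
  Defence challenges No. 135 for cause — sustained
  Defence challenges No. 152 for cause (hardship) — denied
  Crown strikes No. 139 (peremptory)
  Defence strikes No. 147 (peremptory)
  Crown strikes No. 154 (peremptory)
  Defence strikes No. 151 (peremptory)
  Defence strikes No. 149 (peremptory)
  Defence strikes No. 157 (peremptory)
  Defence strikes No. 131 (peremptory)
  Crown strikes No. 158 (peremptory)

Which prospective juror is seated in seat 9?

142

Removed: #131, #135, #139, #147, #149, #151, #154, #157, #158. (#152 stays — for-cause denied.)
Seating in order: seats 1–9 → #132, #133, #134, #136, #137, #138, #140, #141, #142; alternates → #143.
So seat 9 is #142.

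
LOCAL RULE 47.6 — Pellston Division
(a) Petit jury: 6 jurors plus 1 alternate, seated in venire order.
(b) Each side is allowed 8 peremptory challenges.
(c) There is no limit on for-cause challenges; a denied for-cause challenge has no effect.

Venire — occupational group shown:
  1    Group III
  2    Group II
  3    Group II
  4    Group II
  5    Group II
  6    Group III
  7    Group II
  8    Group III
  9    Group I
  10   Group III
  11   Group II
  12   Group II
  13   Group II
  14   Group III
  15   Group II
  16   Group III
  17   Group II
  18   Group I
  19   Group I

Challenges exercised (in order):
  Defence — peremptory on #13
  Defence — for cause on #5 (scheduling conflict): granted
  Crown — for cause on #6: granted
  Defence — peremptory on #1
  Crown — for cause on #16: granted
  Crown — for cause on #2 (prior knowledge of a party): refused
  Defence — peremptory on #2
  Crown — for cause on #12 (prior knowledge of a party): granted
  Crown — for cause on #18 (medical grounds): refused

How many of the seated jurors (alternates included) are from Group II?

Removed: #1, #2, #5, #6, #12, #13, #16.
Seated (7 incl. alternates): #3, #4, #7, #8, #9, #10, #11.
Of those, in Group II: #3, #4, #7, #11 → 4.

4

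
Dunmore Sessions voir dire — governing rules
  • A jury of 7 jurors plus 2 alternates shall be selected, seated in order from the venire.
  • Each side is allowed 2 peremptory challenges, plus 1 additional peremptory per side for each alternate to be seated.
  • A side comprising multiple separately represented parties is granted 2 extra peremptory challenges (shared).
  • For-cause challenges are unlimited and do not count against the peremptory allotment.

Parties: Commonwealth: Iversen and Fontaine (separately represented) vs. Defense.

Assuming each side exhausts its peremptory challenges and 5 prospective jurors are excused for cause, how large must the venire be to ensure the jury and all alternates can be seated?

24

Seats to fill: 7 + 2 alternates = 9.
Peremptories — Commonwealth: 2 + 1×2 + 2 = 6; Defense: 2 + 1×2 = 4; total 10.
For-cause removals: 5.
Minimum venire: 9 + 10 + 5 = 24.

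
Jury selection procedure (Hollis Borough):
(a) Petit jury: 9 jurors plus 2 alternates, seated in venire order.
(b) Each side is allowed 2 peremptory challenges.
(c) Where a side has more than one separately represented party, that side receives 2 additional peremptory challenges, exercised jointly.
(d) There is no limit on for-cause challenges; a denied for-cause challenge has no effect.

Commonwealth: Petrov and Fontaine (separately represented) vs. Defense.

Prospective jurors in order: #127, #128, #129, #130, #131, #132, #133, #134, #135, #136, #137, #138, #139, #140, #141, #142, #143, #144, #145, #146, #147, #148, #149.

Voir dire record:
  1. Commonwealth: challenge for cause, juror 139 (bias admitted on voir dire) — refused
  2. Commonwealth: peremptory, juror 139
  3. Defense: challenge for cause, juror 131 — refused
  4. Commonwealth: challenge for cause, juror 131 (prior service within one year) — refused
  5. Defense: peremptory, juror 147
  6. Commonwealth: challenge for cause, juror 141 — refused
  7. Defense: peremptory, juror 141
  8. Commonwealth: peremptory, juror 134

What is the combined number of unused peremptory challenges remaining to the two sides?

Commonwealth allotment: 2 base + 2 multi-party = 4. Defense allotment: 2.
Commonwealth peremptories used: #139, #134 — 2 (for-cause on #139, #131, #141 don't count).
Defense peremptories used: #147, #141 — 2 (the for-cause on #131 doesn't count).
Remaining: (4 − 2) + (2 − 2) = 2.

2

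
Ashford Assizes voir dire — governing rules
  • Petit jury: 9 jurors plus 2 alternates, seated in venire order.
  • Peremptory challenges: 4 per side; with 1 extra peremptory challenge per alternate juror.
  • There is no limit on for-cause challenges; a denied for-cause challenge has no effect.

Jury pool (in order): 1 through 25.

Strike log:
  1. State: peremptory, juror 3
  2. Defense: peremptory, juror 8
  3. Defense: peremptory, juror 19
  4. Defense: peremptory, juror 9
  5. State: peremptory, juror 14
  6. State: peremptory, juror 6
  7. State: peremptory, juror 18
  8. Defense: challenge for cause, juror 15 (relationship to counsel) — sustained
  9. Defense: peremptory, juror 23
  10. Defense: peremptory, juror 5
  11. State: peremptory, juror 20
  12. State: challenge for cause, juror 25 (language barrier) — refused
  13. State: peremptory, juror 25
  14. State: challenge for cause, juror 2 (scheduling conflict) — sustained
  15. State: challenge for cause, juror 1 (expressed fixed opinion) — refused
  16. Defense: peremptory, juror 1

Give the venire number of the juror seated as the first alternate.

Removed: #1, #2, #3, #5, #6, #8, #9, #14, #15, #18, #19, #20, #23, #25.
Seating in order: seats 1–9 → #4, #7, #10, #11, #12, #13, #16, #17, #21; alternates → #22, #24.
So alternate 1 is #22.

22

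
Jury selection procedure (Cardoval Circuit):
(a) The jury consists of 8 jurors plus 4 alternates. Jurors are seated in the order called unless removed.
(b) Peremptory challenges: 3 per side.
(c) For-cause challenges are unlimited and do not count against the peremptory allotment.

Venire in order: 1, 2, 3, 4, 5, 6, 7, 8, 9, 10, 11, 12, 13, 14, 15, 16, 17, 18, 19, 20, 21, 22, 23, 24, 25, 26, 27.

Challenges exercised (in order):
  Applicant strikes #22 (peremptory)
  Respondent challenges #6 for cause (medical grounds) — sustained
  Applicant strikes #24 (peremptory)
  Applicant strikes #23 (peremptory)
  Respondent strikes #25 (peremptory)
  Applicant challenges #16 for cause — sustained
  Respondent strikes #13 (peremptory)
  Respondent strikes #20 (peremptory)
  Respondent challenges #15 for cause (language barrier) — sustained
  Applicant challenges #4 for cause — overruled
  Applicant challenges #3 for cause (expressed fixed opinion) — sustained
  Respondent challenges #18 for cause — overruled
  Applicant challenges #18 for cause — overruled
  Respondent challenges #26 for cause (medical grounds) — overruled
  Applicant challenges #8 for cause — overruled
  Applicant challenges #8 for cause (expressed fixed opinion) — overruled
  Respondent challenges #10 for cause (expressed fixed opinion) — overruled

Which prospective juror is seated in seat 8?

10

Removed: #3, #6, #13, #15, #16, #20, #22, #23, #24, #25. (#4, #8, #10, #18, #26 stay — for-cause denied.)
Seating in order: seats 1–8 → #1, #2, #4, #5, #7, #8, #9, #10; alternates → #11, #12, #14, #17.
So seat 8 is #10.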